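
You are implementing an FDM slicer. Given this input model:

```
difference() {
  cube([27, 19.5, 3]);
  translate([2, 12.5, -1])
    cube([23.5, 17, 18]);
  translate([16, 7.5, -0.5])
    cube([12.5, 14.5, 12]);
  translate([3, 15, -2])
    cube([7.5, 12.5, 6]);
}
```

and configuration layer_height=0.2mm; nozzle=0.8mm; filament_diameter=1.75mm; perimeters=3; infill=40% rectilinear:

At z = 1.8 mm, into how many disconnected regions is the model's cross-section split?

1

At z = 1.8 mm: the cube (footprint 27×19.5) is included at this height; the cube at (2, 12.5) (footprint 23.5×17) is included at this height; the cube at (16, 7.5) is present — its section is the full 12.5×14.5 rectangle; the 7.5×12.5 cube at (3, 15) contributes its full rectangle; Taking the first minus the rest: starting from the 27×19.5 cube, the 23.5×17 cube at (2, 12.5) partially overlaps it — only the 164.50 mm² overlap (of its 399.50 mm²) is removed, clipping the outline; the 12.5×14.5 cube at (16, 7.5) partially overlaps it — only the 65.50 mm² overlap (of its 181.25 mm²) is removed, clipping the outline; the 7.5×12.5 cube at (3, 15) misses the remaining region (no effect) — 1 connected region. The result has 1 disconnected region.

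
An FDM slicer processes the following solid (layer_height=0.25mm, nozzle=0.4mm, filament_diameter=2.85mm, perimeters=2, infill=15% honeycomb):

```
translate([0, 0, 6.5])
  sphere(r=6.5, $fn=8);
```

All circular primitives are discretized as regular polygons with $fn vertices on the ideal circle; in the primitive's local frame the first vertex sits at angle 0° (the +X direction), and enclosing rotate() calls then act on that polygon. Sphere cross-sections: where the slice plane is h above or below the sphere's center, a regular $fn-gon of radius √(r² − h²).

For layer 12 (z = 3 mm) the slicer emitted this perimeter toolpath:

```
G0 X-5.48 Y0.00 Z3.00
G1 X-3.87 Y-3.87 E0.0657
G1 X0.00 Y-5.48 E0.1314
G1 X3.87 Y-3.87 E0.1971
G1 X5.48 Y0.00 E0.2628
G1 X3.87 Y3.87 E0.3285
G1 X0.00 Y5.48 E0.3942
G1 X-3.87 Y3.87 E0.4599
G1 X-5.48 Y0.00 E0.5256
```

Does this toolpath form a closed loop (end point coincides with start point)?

Start point (G0): (-5.48, 0.00). End point (last G1): the path returns to the start — closed.

yes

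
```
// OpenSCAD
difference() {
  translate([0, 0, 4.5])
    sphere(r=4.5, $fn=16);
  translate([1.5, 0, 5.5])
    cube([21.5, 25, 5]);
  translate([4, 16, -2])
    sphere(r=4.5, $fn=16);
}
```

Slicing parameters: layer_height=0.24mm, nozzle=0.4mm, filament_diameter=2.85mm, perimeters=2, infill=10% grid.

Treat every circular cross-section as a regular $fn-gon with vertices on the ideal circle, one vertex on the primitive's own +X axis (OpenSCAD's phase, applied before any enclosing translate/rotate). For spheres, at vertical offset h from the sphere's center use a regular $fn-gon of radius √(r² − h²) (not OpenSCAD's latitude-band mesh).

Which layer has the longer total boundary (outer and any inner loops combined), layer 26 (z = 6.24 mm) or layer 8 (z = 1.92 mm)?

Layer 26 (z = 6.24): the r=4.5 sphere slices to a regular 16-gon of circumradius 4.150 (√(r²−h²) with h=1.74 from center) (perimeter = 2·16·4.150·sin(180°/16) = 25.91 mm); the cube at (1.5, 0) is present — its section is the full 21.5×25 rectangle (perimeter 93.00 mm); the sphere at (4, 16) does not reach this height (|z−center|=8.240 > r=4.5); Taking the first minus the rest: starting from the r=4.5 sphere, the 21.5×25 cube at (1.5, 0) partially overlaps it — only the 7.18 mm² overlap (of its 537.50 mm²) is removed, clipping the outline — boundary = 27.46 mm. So its perimeter = 27.46 mm. Layer 8 (z = 1.92): the r=4.5 sphere contributes a regular 16-gon of circumradius √(4.5²−2.58²) = 3.687 (perimeter = 2·16·3.687·sin(180°/16) = 23.02 mm); the cube at (1.5, 0) does not reach this height (z outside [5.5, 10.5]); the sphere at (4, 16): section is a regular 16-gon, circumradius = √(r²−h²) = √(4.5²−3.92²) = 2.210 (perimeter = 2·16·2.210·sin(180°/16) = 13.80 mm); Subtracting the remaining from the first: starting from the r=4.5 sphere, the r=4.5 sphere at (4, 16) misses the remaining region (no effect) — boundary = 23.02 mm. So its perimeter = 23.02 mm. Layer 26 is larger (27.46 vs 23.02 mm).

layer 26 (z = 6.24 mm)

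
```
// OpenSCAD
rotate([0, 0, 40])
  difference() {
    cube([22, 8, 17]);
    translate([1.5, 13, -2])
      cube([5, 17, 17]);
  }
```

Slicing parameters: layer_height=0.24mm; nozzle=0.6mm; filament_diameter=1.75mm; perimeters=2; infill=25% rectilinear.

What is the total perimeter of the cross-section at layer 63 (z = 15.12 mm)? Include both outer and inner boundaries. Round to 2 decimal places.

At z = 15.12 mm: the 22×8 cube contributes its full rectangle (perimeter 60.00 mm); the cube at (1.5, 13) does not reach this height (z outside [-2, 15]); Taking the first minus the rest: none of the subtracted shapes is present at this height, so the 22×8 cube is unchanged — boundary = 60.00 mm; (rotated 40° about Z; rotation is an isometry so areas/perimeters/island counts are preserved). Overall, the cross-section is a single solid region. Total boundary length (outer) = 60.00 mm.

60.00 mm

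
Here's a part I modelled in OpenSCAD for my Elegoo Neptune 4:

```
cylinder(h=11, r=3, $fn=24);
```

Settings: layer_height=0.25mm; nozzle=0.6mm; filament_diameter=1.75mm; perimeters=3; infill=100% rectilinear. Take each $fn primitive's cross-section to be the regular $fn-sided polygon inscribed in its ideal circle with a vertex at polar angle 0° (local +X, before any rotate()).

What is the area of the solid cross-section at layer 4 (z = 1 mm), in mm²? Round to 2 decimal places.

27.95 mm²

At z = 1 mm: the cylinder: section is a regular 24-gon, circumradius r=3 (area = (24/2)·3.000²·sin(360°/24) = 27.95 mm²). Overall, the cross-section is a single solid region. Net area = 27.95 mm².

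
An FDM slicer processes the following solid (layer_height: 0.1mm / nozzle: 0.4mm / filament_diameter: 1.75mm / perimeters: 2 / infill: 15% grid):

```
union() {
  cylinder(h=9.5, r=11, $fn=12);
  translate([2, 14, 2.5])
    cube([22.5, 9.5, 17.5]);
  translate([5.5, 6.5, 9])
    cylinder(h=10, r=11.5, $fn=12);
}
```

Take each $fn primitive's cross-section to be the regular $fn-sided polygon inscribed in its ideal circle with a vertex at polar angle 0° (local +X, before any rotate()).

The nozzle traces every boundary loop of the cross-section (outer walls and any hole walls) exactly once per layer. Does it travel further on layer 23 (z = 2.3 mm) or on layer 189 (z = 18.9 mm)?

Layer 23 (z = 2.3): the cylinder: section is a regular 12-gon, circumradius r=11 (perimeter = 2·12·11.000·sin(180°/12) = 68.33 mm); the cube at (2, 14) is not intersected at this z (z outside [2.5, 20]); the cylinder at (5.5, 6.5) is not intersected at this z (z outside [9, 19]); Combining (union): only the r=11 cylinder is present, so the union is just that shape — boundary = 68.33 mm. So its perimeter = 68.33 mm. Layer 189 (z = 18.9): the cylinder is not intersected at this z (z outside [0, 9.5]); the 22.5×9.5 cube at (2, 14) contributes its full rectangle (perimeter 64.00 mm); the cylinder at (5.5, 6.5): section is a regular 12-gon, circumradius r=11.5 (perimeter = 2·12·11.500·sin(180°/12) = 71.43 mm); Combining (union): the regions partially overlap (shared area 33.95 mm²), so the edge portions inside another operand are dropped and the merged outline is re-measured after clipping — boundary = 107.61 mm. So its perimeter = 107.61 mm. Layer 189 is larger (107.61 vs 68.33 mm).

layer 189 (z = 18.9 mm)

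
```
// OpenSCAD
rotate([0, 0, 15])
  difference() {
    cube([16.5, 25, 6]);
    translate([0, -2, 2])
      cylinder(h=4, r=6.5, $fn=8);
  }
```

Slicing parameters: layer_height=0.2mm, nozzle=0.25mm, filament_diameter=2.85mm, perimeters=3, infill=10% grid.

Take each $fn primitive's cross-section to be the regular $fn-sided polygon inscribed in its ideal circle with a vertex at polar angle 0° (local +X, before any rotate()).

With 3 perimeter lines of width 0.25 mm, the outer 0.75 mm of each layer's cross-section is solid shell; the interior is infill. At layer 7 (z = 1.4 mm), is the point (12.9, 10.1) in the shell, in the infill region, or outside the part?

At z = 1.4 mm: the cube (footprint 16.5×25) is included at this height; the cylinder at (0, -2) does not reach this height (z outside [2, 6]); Subtracting the remaining from the first: none of the subtracted shapes is present at this height, so the 16.5×25 cube is unchanged — 1 connected region; (rotated 15° about Z; rotation is an isometry so areas/perimeters/island counts are preserved). Overall, the cross-section is a single solid region. Undo the 15° rotation: the query point maps to (15.075, 6.417) in the un-rotated model frame. The nearest boundary edge runs (16.50, 0.00)→(16.50, 25.00); distance from the point to it = 1.43 mm. The point is inside the cross-section and 1.43 mm from the nearest boundary — more than the 0.75 mm shell width (3 × 0.25), so it's in the infill interior.

infill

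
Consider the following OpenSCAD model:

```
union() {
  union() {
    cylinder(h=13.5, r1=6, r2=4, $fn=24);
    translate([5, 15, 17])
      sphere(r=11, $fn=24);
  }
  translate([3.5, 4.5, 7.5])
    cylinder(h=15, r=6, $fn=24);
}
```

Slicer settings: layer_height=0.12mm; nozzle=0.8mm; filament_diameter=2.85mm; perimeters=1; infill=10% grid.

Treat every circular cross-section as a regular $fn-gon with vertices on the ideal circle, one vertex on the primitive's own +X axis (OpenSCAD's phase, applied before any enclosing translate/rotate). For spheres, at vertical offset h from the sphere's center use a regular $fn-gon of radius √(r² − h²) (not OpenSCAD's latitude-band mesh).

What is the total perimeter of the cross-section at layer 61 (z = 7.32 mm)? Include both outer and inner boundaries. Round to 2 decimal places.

63.53 mm

At z = 7.32 mm: the cone contributes a regular 24-gon of circumradius 4.916 (interpolated between r1=6 and r2=4 at t=0.542) (perimeter = 2·24·4.916·sin(180°/24) = 30.80 mm); the r=11 sphere at (5, 15) slices to a regular 24-gon of circumradius 5.225 (√(r²−h²) with h=9.68 from center) (perimeter = 2·24·5.225·sin(180°/24) = 32.73 mm); Merging all regions: the 2 present regions are separate (no shared area or edge), so areas and boundary lengths simply add and each stays a separate island — boundary = 63.53 mm; the cylinder at (3.5, 4.5) does not reach this height (z outside [7.5, 22.5]); Combining (union): only that combined region is present, so the union is just that shape — boundary = 63.53 mm. Overall, the cross-section has 2 separate islands. Total boundary length (outer) = 63.53 mm.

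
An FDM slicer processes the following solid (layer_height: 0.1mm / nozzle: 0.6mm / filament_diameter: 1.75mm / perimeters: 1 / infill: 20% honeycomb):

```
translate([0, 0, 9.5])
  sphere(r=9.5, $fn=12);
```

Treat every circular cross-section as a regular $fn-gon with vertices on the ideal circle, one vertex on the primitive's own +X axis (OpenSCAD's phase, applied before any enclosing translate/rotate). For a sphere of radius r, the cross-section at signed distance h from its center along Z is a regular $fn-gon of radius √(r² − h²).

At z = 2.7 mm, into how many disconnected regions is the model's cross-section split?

At z = 2.7 mm: the r=9.5 sphere contributes a regular 12-gon of circumradius √(9.5²−6.8²) = 6.634. The result has 1 disconnected region.

1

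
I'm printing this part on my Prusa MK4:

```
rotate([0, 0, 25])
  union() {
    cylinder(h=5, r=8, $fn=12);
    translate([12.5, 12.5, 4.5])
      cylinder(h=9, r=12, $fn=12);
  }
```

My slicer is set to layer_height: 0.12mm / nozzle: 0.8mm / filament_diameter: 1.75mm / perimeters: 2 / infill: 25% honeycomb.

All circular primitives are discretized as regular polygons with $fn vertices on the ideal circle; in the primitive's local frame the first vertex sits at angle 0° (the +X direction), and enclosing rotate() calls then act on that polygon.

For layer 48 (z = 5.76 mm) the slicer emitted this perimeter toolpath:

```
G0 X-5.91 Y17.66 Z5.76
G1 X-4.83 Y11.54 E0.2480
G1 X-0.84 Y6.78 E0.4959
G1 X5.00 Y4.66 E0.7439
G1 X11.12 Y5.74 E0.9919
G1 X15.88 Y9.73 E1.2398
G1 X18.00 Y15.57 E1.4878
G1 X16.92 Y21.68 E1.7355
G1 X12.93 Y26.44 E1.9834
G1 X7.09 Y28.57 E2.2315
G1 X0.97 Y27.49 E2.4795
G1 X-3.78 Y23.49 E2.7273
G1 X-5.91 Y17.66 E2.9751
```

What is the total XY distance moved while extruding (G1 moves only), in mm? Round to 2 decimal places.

Sum the Euclidean lengths of each G1 segment: total = 74.54 mm.

74.54 mm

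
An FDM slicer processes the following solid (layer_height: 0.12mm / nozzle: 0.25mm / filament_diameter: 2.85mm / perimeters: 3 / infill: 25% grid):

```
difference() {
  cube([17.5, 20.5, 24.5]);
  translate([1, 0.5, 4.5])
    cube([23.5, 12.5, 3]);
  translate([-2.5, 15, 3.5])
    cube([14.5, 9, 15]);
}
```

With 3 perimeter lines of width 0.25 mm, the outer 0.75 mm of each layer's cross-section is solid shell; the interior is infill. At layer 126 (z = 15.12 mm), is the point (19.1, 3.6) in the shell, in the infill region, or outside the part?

outside

At z = 15.12 mm: the cube is present — its section is the full 17.5×20.5 rectangle; the cube at (1, 0.5) does not reach this height (z outside [4.5, 7.5]); the cube at (-2.5, 15) is present — its section is the full 14.5×9 rectangle; Taking the first minus the rest: starting from the 17.5×20.5 cube, the 14.5×9 cube at (-2.5, 15) partially overlaps it — only the 66.00 mm² overlap (of its 130.50 mm²) is removed, clipping the outline — 1 connected region. Overall, the cross-section is a single solid region. The nearest boundary edge runs (17.50, 20.50)→(17.50, 0.00); distance from the point to it = 1.60 mm. The point is not inside any of the regions above, so it lies outside the cross-section (1.60 mm from the nearest boundary).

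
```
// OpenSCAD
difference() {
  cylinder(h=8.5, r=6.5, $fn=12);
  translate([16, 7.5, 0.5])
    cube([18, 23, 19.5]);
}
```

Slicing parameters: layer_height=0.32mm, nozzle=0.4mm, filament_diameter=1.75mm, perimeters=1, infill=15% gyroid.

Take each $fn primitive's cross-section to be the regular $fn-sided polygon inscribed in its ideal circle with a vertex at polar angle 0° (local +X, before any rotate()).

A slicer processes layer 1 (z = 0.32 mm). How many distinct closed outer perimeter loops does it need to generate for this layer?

1

At z = 0.32 mm: the r=6.5 cylinder contributes a regular 12-gon of circumradius 6.5; the cube at (16, 7.5) is not intersected at this z (z outside [0.5, 20]); Taking the first minus the rest: none of the subtracted shapes is present at this height, so the r=6.5 cylinder is unchanged — 1 connected region. The result has 1 disconnected region.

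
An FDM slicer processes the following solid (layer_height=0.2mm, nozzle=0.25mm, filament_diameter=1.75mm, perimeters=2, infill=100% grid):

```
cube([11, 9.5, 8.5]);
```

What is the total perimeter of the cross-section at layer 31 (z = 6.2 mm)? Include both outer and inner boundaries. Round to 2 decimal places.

At z = 6.2 mm: the 11×9.5 cube contributes its full rectangle (perimeter 41.00 mm). Overall, the cross-section is a single solid region. Total boundary length (outer) = 41.00 mm.

41.00 mm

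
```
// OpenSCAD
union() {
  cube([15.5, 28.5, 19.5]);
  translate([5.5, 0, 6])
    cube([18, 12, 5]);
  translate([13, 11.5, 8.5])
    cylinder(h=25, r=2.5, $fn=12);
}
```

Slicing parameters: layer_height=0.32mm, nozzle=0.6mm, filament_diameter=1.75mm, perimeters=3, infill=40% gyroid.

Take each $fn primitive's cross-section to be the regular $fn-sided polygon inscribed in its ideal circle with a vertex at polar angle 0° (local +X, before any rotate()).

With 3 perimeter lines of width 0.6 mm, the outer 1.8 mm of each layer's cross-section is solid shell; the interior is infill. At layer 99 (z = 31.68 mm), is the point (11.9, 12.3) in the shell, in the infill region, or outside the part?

At z = 31.68 mm: the cube is not intersected at this z (z outside [0, 19.5]); the cube at (5.5, 0) is not intersected at this z (z outside [6, 11]); the cylinder at (13, 11.5): section is a regular 12-gon, circumradius r=2.5; Combining (union): only the r=2.5 cylinder at (13, 11.5) is present, so the union is just that shape — 1 connected region. Overall, the cross-section is a single solid region. The nearest boundary edge runs (11.75, 13.67)→(10.83, 12.75); distance from the point to it = 1.07 mm. The point is inside the cross-section, 1.07 mm from the nearest boundary — within the 1.8 mm shell band (3 × 0.6).

shell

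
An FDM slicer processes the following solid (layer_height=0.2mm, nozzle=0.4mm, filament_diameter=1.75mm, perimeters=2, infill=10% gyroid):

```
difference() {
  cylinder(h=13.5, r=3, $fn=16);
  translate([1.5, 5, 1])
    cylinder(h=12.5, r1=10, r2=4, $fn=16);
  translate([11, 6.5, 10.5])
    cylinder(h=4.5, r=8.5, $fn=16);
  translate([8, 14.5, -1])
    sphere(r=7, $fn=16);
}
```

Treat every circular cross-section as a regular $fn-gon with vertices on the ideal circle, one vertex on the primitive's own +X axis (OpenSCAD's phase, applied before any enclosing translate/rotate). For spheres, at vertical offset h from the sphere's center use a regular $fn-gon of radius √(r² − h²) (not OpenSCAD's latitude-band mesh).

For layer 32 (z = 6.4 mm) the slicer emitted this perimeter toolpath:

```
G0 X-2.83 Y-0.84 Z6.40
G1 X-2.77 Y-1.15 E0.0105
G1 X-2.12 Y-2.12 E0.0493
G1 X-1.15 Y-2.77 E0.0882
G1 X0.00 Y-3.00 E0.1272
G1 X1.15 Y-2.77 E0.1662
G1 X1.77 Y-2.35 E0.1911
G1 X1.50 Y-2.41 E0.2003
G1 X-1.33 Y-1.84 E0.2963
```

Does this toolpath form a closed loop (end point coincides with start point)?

no

Start point (G0): (-2.83, -0.84). End point (last G1): the path does not return to the start — open.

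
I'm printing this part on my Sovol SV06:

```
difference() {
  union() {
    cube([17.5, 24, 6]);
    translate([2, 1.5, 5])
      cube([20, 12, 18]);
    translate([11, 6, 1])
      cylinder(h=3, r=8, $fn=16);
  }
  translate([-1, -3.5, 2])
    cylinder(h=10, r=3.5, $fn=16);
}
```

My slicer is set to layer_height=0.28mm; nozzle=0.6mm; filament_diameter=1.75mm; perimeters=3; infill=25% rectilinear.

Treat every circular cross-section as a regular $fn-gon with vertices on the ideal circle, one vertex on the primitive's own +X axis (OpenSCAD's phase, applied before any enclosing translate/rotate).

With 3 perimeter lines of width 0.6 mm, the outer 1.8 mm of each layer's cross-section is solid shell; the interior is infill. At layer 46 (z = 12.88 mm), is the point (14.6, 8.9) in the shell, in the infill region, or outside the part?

infill

At z = 12.88 mm: the cube is absent (z outside [0, 6]); the cube at (2, 1.5) (footprint 20×12) is included at this height; the cylinder at (11, 6) is absent (z outside [1, 4]); Combining (union): only the 20×12 cube at (2, 1.5) is present, so the union is just that shape — 1 connected region; the cylinder at (-1, -3.5) does not reach this height (z outside [2, 12]); After the difference (first − rest): none of the subtracted shapes is present at this height, so that combined region is unchanged — 1 connected region. Overall, the cross-section is a single solid region. The nearest boundary edge runs (22.00, 13.50)→(2.00, 13.50); distance from the point to it = 4.60 mm. The point is inside the cross-section and 4.60 mm from the nearest boundary — more than the 1.8 mm shell width (3 × 0.6), so it's in the infill interior.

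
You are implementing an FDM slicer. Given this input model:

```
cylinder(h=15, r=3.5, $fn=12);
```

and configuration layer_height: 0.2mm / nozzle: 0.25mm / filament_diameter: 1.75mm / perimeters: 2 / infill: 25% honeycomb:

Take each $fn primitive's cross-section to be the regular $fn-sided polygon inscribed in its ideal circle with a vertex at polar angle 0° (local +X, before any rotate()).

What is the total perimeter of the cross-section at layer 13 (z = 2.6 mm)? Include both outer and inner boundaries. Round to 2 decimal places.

At z = 2.6 mm: the r=3.5 cylinder gives a regular 12-gon of circumradius 3.5 (constant along its height) (perimeter = 2·12·3.500·sin(180°/12) = 21.74 mm). Overall, the cross-section is a single solid region. Total boundary length (outer) = 21.74 mm.

21.74 mm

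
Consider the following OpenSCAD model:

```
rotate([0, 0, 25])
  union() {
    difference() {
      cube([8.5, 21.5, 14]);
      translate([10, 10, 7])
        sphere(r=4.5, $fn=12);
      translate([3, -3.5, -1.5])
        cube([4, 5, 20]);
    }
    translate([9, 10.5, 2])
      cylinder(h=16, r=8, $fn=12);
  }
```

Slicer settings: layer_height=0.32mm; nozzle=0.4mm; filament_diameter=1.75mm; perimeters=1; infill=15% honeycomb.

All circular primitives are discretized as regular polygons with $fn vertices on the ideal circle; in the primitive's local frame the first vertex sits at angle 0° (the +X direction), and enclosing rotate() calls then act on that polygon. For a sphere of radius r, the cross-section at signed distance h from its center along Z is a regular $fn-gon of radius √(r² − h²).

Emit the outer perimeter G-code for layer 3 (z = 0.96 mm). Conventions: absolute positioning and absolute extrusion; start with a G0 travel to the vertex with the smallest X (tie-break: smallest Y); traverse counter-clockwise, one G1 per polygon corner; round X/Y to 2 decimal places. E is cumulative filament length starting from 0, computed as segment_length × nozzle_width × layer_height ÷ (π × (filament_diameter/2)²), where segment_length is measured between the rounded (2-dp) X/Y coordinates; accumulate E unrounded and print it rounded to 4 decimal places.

At z = 0.96 mm: the cube is present — its section is the full 8.5×21.5 rectangle; the sphere at (10, 10) is not intersected at this z (|z−center|=6.040 > r=4.5); the cube at (3, -3.5) is present — its section is the full 4×5 rectangle; Subtracting the remaining from the first: starting from the 8.5×21.5 cube, the 4×5 cube at (3, -3.5) partially overlaps it — only the 6.00 mm² overlap (of its 20.00 mm²) is removed, clipping the outline — 1 connected region; the cylinder at (9, 10.5) is not intersected at this z (z outside [2, 18]); Merging all regions: only that combined region is present, so the union is just that shape — 1 connected region; (whole slice rotated 25° about Z — lengths, areas and connectivity unchanged). The outline is a single polygon with 8 vertices. Extrusion per mm of travel: 0.4 × 0.32 / (π × 0.875²) = 0.053216. Accumulating E over each segment gives final E = 3.3536.

G0 X-9.09 Y19.49 Z0.96
G1 X0.00 Y0.00 E1.1444
G1 X2.72 Y1.27 E1.3042
G1 X2.08 Y2.63 E1.3842
G1 X5.71 Y4.32 E1.5973
G1 X6.34 Y2.96 E1.6770
G1 X7.70 Y3.59 E1.7568
G1 X-1.38 Y23.08 E2.9010
G1 X-9.09 Y19.49 E3.3536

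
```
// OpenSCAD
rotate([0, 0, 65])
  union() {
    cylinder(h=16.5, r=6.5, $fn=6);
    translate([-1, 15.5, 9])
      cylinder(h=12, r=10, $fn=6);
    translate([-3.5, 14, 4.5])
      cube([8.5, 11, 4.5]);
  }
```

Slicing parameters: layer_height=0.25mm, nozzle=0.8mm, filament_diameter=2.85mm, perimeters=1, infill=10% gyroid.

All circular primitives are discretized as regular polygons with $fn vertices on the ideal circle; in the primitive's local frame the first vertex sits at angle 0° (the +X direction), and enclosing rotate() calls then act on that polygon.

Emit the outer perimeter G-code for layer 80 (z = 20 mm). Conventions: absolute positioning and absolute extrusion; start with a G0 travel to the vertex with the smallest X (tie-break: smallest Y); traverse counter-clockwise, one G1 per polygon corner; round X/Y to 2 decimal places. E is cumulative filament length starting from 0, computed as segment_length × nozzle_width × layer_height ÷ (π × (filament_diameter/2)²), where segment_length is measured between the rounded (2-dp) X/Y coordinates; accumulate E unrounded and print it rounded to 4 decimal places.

At z = 20 mm: the cylinder is absent (z outside [0, 16.5]); the cylinder at (-1, 15.5): section is a regular 6-gon, circumradius r=10; the cube at (-3.5, 14) does not reach this height (z outside [4.5, 9]); Merging all regions: only the r=10 cylinder at (-1, 15.5) is present, so the union is just that shape — 1 connected region; (whole slice rotated 65° about Z — lengths, areas and connectivity unchanged). The outline is a single polygon with 6 vertices. Extrusion per mm of travel: 0.8 × 0.25 / (π × 1.425²) = 0.031351. Accumulating E over each segment gives final E = 1.8815.

G0 X-24.43 Y4.77 Z20.00
G1 X-18.70 Y-3.42 E0.3134
G1 X-8.73 Y-2.55 E0.6271
G1 X-4.51 Y6.52 E0.9407
G1 X-10.24 Y14.71 E1.2541
G1 X-20.21 Y13.84 E1.5679
G1 X-24.43 Y4.77 E1.8815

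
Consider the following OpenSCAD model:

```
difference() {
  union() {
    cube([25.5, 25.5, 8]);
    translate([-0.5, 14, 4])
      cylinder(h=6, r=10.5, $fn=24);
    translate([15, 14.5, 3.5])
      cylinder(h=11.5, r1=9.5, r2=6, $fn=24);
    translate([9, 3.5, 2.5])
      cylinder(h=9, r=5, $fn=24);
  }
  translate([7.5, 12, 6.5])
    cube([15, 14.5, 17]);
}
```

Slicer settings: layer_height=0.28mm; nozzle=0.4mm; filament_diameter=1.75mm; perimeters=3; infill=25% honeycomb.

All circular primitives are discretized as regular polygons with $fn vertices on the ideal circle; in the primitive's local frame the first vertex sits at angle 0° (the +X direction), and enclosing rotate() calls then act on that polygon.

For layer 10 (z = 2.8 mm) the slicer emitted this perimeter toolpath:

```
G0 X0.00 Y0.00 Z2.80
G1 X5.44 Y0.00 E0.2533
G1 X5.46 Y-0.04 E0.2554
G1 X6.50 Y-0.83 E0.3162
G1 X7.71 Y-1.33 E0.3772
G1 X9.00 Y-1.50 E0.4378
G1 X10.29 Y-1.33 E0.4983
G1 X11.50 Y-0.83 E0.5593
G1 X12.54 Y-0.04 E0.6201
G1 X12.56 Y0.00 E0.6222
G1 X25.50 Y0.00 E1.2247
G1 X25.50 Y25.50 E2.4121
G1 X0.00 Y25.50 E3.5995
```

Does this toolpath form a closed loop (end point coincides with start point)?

no

Start point (G0): (0.00, 0.00). End point (last G1): the path does not return to the start — open.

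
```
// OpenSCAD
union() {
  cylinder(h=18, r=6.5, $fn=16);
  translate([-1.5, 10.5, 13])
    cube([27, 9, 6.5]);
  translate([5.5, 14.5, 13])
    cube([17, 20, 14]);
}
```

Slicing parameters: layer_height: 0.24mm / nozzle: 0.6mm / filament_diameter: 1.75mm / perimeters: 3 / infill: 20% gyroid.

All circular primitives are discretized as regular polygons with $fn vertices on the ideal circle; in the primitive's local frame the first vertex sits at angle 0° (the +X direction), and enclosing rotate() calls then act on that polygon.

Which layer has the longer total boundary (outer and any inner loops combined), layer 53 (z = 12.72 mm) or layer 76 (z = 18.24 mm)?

Layer 53 (z = 12.72): the r=6.5 cylinder gives a regular 16-gon of circumradius 6.5 (constant along its height) (perimeter = 2·16·6.500·sin(180°/16) = 40.58 mm); the cube at (-1.5, 10.5) is not intersected at this z (z outside [13, 19.5]); the cube at (5.5, 14.5) is not intersected at this z (z outside [13, 27]); Merging all regions: only the r=6.5 cylinder is present, so the union is just that shape — boundary = 40.58 mm. So its perimeter = 40.58 mm. Layer 76 (z = 18.24): the cylinder is not intersected at this z (z outside [0, 18]); the cube at (-1.5, 10.5) is present — its section is the full 27×9 rectangle (perimeter 72.00 mm); the cube at (5.5, 14.5) is present — its section is the full 17×20 rectangle (perimeter 74.00 mm); Taking the union: the regions partially overlap (shared area 85.00 mm²), so the edge portions inside another operand are dropped and the merged outline is re-measured after clipping — boundary = 102.00 mm. So its perimeter = 102.00 mm. Layer 76 is larger (102.00 vs 40.58 mm).

layer 76 (z = 18.24 mm)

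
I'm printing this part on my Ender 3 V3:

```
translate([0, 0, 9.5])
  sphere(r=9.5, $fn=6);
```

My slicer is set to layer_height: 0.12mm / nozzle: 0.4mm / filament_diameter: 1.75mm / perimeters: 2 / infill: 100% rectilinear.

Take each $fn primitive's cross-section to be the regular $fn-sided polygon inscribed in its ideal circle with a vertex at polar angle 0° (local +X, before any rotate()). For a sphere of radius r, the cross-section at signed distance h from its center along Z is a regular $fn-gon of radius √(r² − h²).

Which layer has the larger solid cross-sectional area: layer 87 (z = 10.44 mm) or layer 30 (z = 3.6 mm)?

layer 87 (z = 10.44 mm)

Layer 87 (z = 10.44): the r=9.5 sphere contributes a regular 6-gon of circumradius √(9.5²−0.94²) = 9.453 (area = (6/2)·9.453²·sin(360°/6) = 232.18 mm²). So its area = 232.18 mm². Layer 30 (z = 3.6): the r=9.5 sphere contributes a regular 6-gon of circumradius √(9.5²−5.9²) = 7.446 (area = (6/2)·7.446²·sin(360°/6) = 144.04 mm²). So its area = 144.04 mm². Layer 87 is larger (232.18 vs 144.04 mm²).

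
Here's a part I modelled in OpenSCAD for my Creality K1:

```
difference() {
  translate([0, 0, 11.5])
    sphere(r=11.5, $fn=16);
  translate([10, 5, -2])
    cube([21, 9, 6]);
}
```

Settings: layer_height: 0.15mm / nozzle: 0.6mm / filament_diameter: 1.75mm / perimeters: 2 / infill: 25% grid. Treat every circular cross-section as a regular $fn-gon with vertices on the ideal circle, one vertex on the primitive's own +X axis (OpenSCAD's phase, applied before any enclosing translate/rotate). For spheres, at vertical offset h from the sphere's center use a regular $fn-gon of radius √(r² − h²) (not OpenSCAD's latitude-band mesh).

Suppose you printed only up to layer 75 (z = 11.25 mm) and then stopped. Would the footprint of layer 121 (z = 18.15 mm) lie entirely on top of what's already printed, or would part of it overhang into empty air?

entirely on top

Compare the two slices. At z = 11.25: the r=11.5 sphere slices to a regular 16-gon of circumradius 11.497 (√(r²−h²) with h=0.25 from center) (area = (16/2)·11.497²·sin(360°/16) = 404.69 mm²); the cube at (10, 5) is absent (z outside [-2, 4]); After the difference (first − rest): none of the subtracted shapes is present at this height, so the r=11.5 sphere is unchanged — area = 404.69 mm². At z = 18.15: the r=11.5 sphere slices to a regular 16-gon of circumradius 9.382 (√(r²−h²) with h=6.65 from center) (area = (16/2)·9.382²·sin(360°/16) = 269.49 mm²); the cube at (10, 5) does not reach this height (z outside [-2, 4]); Taking the first minus the rest: none of the subtracted shapes is present at this height, so the r=11.5 sphere is unchanged — area = 269.49 mm². Checking containment: the cross-section at z = 18.15 is a subset of the cross-section at z = 11.25.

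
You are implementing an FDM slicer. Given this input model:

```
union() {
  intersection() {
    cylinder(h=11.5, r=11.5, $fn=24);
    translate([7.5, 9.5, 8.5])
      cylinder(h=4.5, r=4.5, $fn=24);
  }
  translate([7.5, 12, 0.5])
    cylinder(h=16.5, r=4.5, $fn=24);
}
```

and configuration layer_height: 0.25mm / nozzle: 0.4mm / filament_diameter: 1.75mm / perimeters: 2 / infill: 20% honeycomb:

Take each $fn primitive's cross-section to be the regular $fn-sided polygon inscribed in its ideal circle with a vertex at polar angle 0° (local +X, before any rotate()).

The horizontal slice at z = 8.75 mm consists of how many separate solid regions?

At z = 8.75 mm: the r=11.5 cylinder contributes a regular 24-gon of circumradius 11.5; the r=4.5 cylinder at (7.5, 9.5) gives a regular 24-gon of circumradius 4.5 (constant along its height); Keeping only the common overlap: the r=4.5 cylinder at (7.5, 9.5) partially overlaps the r=11.5 cylinder; clipping to the common part keeps 23.04 mm² — 1 connected region; the r=4.5 cylinder at (7.5, 12) gives a regular 24-gon of circumradius 4.5 (constant along its height); Combining (union): the regions partially overlap (shared area 7.59 mm²), so overlapping operands fuse into one piece — 1 connected region. The result has 1 disconnected region.

1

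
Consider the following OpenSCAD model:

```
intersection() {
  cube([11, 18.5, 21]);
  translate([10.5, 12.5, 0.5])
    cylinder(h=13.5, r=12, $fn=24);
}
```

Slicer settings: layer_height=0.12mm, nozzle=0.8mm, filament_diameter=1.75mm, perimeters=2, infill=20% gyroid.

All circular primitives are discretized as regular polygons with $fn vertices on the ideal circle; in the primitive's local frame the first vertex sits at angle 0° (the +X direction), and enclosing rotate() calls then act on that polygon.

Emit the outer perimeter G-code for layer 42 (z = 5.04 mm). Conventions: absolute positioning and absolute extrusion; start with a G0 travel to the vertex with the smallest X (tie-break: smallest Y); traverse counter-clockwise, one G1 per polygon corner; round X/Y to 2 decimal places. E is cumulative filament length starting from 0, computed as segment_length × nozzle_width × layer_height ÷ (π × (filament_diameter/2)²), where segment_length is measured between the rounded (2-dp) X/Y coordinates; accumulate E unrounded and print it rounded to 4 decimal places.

G0 X0.00 Y6.76 Z5.04
G1 X0.11 Y6.50 E0.0113
G1 X2.01 Y4.01 E0.1363
G1 X4.50 Y2.11 E0.2613
G1 X7.39 Y0.91 E0.3862
G1 X10.50 Y0.50 E0.5114
G1 X11.00 Y0.57 E0.5315
G1 X11.00 Y18.50 E1.2472
G1 X0.11 Y18.50 E1.6818
G1 X0.00 Y18.24 E1.6931
G1 X0.00 Y6.76 E2.1513

At z = 5.04 mm: the cube is present — its section is the full 11×18.5 rectangle; the r=12 cylinder at (10.5, 12.5) contributes a regular 24-gon of circumradius 12; Keeping only the common overlap: the r=12 cylinder at (10.5, 12.5) partially overlaps the 11×18.5 cube; clipping to the common part keeps 178.32 mm² — 1 connected region. The outline is a single polygon with 10 vertices. Extrusion per mm of travel: 0.8 × 0.12 / (π × 0.875²) = 0.039912. Accumulating E over each segment gives final E = 2.1513.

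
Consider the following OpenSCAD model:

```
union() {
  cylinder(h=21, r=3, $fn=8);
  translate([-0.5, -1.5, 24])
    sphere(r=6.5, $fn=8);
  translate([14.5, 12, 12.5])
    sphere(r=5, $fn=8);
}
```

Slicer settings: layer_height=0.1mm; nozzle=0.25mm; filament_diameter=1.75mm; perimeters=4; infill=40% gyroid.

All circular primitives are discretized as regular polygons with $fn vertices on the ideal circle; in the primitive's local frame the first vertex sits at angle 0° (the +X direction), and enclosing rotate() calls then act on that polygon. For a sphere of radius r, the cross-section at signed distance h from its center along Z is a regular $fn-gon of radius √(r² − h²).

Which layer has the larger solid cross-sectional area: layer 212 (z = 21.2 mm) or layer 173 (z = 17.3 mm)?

layer 212 (z = 21.2 mm)

Layer 212 (z = 21.2): the cylinder is not intersected at this z (z outside [0, 21]); the sphere at (-0.5, -1.5): section is a regular 8-gon, circumradius = √(r²−h²) = √(6.5²−2.8²) = 5.866 (area = (8/2)·5.866²·sin(360°/8) = 97.33 mm²); the sphere at (14.5, 12) is not intersected at this z (|z−center|=8.700 > r=5); Combining (union): only the r=6.5 sphere at (-0.5, -1.5) is present, so the union is just that shape — area = 97.33 mm². So its area = 97.33 mm². Layer 173 (z = 17.3): the r=3 cylinder gives a regular 8-gon of circumradius 3 (constant along its height) (area = (8/2)·3.000²·sin(360°/8) = 25.46 mm²); the sphere at (-0.5, -1.5) does not reach this height (|z−center|=6.700 > r=6.5); the r=5 sphere at (14.5, 12) slices to a regular 8-gon of circumradius 1.400 (√(r²−h²) with h=4.8 from center) (area = (8/2)·1.400²·sin(360°/8) = 5.54 mm²); Taking the union: the 2 present regions are separate (no shared area or edge), so areas and boundary lengths simply add and each stays a separate island — area = 31.00 mm². So its area = 31.00 mm². Layer 212 is larger (97.33 vs 31.00 mm²).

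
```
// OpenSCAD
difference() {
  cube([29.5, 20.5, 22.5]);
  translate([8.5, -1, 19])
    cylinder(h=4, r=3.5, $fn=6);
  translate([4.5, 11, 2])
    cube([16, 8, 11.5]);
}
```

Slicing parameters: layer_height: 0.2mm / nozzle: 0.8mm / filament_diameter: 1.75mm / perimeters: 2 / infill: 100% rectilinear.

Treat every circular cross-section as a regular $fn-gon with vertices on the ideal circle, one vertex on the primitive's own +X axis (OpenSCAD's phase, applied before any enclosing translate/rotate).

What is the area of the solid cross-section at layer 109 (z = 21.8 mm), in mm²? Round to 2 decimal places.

595.26 mm²

At z = 21.8 mm: the cube (footprint 29.5×20.5) is included at this height (area 604.75 mm²); the cylinder at (8.5, -1): section is a regular 6-gon, circumradius r=3.5 (area = (6/2)·3.500²·sin(360°/6) = 31.83 mm²); the cube at (4.5, 11) does not reach this height (z outside [2, 13.5]); After the difference (first − rest): starting from the 29.5×20.5 cube (604.75 mm²), the r=3.5 cylinder at (8.5, -1) partially overlaps it — only the 9.49 mm² overlap (of its 31.83 mm²) is removed, clipping the outline — area = 595.26 mm². Overall, the cross-section is a single solid region. Net area = 595.26 mm².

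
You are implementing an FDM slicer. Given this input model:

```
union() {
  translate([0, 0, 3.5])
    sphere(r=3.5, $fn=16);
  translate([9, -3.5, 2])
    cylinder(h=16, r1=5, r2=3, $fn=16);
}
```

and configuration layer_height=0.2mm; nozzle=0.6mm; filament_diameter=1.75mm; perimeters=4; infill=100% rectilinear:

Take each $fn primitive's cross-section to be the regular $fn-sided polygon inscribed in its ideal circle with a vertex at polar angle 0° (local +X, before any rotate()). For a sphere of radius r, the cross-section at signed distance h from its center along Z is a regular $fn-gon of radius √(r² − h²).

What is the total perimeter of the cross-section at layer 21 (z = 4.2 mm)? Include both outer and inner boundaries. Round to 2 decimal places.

50.91 mm

At z = 4.2 mm: the sphere: section is a regular 16-gon, circumradius = √(r²−h²) = √(3.5²−0.7²) = 3.429 (perimeter = 2·16·3.429·sin(180°/16) = 21.41 mm); the cone at (9, -3.5) contributes a regular 16-gon of circumradius 4.725 (interpolated between r1=5 and r2=3 at t=0.138) (perimeter = 2·16·4.725·sin(180°/16) = 29.50 mm); Taking the union: the 2 present regions are separate (no shared area or edge), so areas and boundary lengths simply add and each stays a separate island — boundary = 50.91 mm. Overall, the cross-section has 2 separate islands. Total boundary length (outer) = 50.91 mm.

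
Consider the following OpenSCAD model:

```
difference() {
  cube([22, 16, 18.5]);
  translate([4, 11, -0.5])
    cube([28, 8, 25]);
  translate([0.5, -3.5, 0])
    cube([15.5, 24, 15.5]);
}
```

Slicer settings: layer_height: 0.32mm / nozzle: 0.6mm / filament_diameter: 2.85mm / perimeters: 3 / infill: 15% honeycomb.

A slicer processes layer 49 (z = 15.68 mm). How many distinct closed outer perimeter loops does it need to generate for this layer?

At z = 15.68 mm: the cube is present — its section is the full 22×16 rectangle; the cube at (4, 11) is present — its section is the full 28×8 rectangle; the cube at (0.5, -3.5) does not reach this height (z outside [0, 15.5]); Subtracting the remaining from the first: starting from the 22×16 cube, the 28×8 cube at (4, 11) partially overlaps it — only the 90.00 mm² overlap (of its 224.00 mm²) is removed, clipping the outline — 1 connected region. The result has 1 disconnected region.

1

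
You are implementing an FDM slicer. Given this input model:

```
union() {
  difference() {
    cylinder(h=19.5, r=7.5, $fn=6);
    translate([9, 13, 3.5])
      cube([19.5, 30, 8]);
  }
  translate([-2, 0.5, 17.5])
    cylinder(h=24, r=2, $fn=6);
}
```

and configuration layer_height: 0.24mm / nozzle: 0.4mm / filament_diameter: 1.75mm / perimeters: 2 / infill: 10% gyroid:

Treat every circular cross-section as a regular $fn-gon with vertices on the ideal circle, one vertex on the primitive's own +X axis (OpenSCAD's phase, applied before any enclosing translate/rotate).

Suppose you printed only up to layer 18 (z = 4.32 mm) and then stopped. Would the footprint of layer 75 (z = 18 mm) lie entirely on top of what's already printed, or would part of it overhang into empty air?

entirely on top

Compare the two slices. At z = 4.32: the cylinder: section is a regular 6-gon, circumradius r=7.5 (area = (6/2)·7.500²·sin(360°/6) = 146.14 mm²); the 19.5×30 cube at (9, 13) contributes its full rectangle (area 585.00 mm²); After the difference (first − rest): starting from the r=7.5 cylinder (146.14 mm²), the 19.5×30 cube at (9, 13) misses the remaining region (no effect) — area = 146.14 mm²; the cylinder at (-2, 0.5) does not reach this height (z outside [17.5, 41.5]); Taking the union: only that combined region is present, so the union is just that shape — area = 146.14 mm². At z = 18: the r=7.5 cylinder gives a regular 6-gon of circumradius 7.5 (constant along its height) (area = (6/2)·7.500²·sin(360°/6) = 146.14 mm²); the cube at (9, 13) is not intersected at this z (z outside [3.5, 11.5]); Subtracting the remaining from the first: none of the subtracted shapes is present at this height, so the r=7.5 cylinder is unchanged — area = 146.14 mm²; the r=2 cylinder at (-2, 0.5) gives a regular 6-gon of circumradius 2 (constant along its height) (area = (6/2)·2.000²·sin(360°/6) = 10.39 mm²); Merging all regions: the r=2 cylinder at (-2, 0.5) lies entirely inside that combined region, so the union is just that combined region — area = 146.14 mm². Checking containment: the cross-section at z = 18 is a subset of the cross-section at z = 4.32.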